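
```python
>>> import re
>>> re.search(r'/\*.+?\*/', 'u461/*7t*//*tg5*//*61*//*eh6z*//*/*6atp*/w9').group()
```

'/*7t*/'

The `?` after the quantifier makes it lazy — it takes as little as possible before letting the rest of the pattern try.
The match spans [4:10] → '/*7t*/'.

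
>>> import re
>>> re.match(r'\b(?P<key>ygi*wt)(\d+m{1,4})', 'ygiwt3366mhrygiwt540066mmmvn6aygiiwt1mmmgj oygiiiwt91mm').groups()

('ygiwt', '3366m')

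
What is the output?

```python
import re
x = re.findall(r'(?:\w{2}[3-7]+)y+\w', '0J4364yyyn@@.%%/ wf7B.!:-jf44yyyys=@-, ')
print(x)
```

['0J4364yyyn', 'jf44yyyys']

The pattern matches exactly 2 of a word character, then one or more of a character in [3-7] (non-capturing group); then one or more of the literal 'y', then a word character.
Since nothing is captured, `findall` lists the 2 matched substrings directly.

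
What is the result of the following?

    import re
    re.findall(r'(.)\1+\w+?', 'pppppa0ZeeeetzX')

['p', 'e']

`\1` is not a pattern — it's the concrete string captured by group 1, re-applied verbatim.
Because there's exactly one group, `findall` drops the full match and keeps group 1 from each hit.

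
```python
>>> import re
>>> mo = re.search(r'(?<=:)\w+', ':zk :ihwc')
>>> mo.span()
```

Because the assertion is zero-width, the text it checks is not consumed and won't appear in the result.
The match spans [1:3] → 'zk'.

(1, 3)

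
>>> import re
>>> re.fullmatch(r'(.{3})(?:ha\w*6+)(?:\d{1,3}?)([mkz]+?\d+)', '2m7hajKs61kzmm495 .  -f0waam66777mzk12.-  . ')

None

Pattern: exactly 3 of any character (captured); then the literal 'ha', then zero or more of a word character, then one or more of the literal '6' (non-capturing group); then 1 to 3 of a digit (lazy) (non-capturing group); then one or more of one of [mkz] (lazy), then one or more of a digit (captured).
`re.fullmatch` is like wrapping the pattern in `^…$` (in single-line mode).
Here the pattern can't cover the whole string, so the call returns None.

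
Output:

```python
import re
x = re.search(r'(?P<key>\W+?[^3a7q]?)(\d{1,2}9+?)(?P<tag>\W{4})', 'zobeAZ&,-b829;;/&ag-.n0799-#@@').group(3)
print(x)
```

;;/&

The pattern matches one or more of a non-word character (lazy), then optionally any character except [3a7q] (captured as 'key'); then 1 to 2 of a digit, then one or more of the literal '9' (lazy) (captured); then exactly 4 of a non-word character (captured as 'tag').
Unlike `match`, `search` isn't anchored — it looks for the pattern anywhere in the string.
The match spans [6:17] → '&,-b829;;/&'.
Captured: group 1 = '&,-b', group 2 = '829', group 3 = ';;/&'.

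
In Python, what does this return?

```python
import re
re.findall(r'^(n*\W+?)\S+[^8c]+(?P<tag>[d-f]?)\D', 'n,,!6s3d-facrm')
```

[('n,', '')]

Pattern: anchored at the start of the string; then zero or more of a literal 'n', then one or more of a non-word character (lazy) (captured); then one or more of a non-whitespace character; then one or more of any character except [8c]; then optionally a character in [d-f] (captured as 'tag'); then a non-digit.
A `+?`/`*?`/`{m,n}?` starts at its minimum and grows only as far as needed for what follows to match.
Matches: at [0:14] match 'n,,!6s3d-facrm', groups = ('n,', '').
2 groups means the one result is a tuple of 2 captured strings — 1 here.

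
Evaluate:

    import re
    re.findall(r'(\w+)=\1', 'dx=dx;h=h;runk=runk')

A backreference is literal: `\1` must see the identical characters the first group matched.
Scanning left to right: at [0:5] match 'dx=dx', group 1 = 'dx'; at [6:9] match 'h=h', group 1 = 'h'; at [10:19] match 'runk=runk', group 1 = 'runk'.
With a single group, `findall` returns only what that group captured — 3 items.

['dx', 'h', 'runk']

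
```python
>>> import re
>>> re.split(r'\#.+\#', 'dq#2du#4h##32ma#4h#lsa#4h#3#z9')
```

['dq', 'z9']

Matches to split on: at [2:28] → '#2du#4h##32ma#4h#lsa#4h#3#'.
`split` removes every match and returns the 2 fragments in between.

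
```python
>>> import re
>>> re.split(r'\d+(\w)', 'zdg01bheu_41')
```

['zdg', 'b', 'heu_', '1', '']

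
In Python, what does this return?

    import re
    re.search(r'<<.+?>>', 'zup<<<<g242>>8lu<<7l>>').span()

(3, 13)

Unlike `match`, `search` isn't anchored — it looks for the pattern anywhere in the string.
The match spans [3:13] → '<<<<g242>>'.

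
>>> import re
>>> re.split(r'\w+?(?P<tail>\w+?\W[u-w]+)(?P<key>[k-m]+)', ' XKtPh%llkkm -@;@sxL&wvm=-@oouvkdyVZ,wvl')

A non-greedy quantifier consumes as few characters as it can — just enough that the remainder of the pattern still matches from where it stops; whatever follows it matches normally.
`re.split` interleaves the captured-group text with the surrounding fragments.

[' XKtPh%llkkm -@;@', 'xL&wv', 'm', '=-@', 'ouvkdyVZ,wv', 'l', '']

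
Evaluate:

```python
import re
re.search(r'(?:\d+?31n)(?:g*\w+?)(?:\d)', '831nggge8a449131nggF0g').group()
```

The `?` after the quantifier makes it lazy — it takes as little as possible before letting the rest of the pattern try.
The match spans [0:9] → '831nggge8'.

'831nggge8'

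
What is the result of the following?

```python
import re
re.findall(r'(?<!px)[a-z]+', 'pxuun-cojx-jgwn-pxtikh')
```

`(?!…)`/`(?<!…)` only lets a position through if the neighbouring text does NOT match; no characters are consumed.
Matches: at [0:5] → 'pxuun'; at [6:10] → 'cojx'; at [11:15] → 'jgwn'; at [16:22] → 'pxtikh'.
Since nothing is captured, `findall` lists the 4 matched substrings directly.

['pxuun', 'cojx', 'jgwn', 'pxtikh']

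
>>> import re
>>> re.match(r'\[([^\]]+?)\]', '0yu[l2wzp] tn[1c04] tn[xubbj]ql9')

None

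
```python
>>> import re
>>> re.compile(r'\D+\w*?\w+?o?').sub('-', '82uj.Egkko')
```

'82-'

Pattern: one or more of a non-digit, then zero or more of a word character (lazy); then one or more of a word character (lazy), then optionally the literal 'o'.
Matches: at [2:10] → 'uj.Egkko'.
Each match is replaced by '-'.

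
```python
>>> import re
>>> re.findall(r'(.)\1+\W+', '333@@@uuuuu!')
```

['3', 'u']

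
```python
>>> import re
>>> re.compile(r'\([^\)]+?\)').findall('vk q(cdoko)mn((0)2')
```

['(cdoko)', '((0)']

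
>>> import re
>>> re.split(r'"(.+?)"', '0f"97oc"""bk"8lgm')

['0f', '97oc', '', '"bk', '8lgm']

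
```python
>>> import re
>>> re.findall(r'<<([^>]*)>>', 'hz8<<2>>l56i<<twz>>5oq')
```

['2', 'twz']

Scanning left to right: at [3:8] match '<<2>>', group 1 = '2'; at [12:19] match '<<twz>>', group 1 = 'twz'.
One capturing group, so `findall` returns just the captured substring from each match — 2 in all.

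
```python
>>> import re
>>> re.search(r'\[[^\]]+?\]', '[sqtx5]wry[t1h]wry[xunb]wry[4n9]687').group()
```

The match spans [0:7] → '[sqtx5]'.

'[sqtx5]'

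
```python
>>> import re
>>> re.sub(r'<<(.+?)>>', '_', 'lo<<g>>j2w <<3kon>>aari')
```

Matches: at [2:7] → '<<g>>'; at [11:19] → '<<3kon>>'.
Every occurrence is swapped for '_'.

'lo_j2w _aari'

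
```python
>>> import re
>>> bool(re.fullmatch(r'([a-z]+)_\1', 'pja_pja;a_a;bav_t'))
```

False

`fullmatch` succeeds only if the pattern covers the string from start to end.
Here the pattern can't cover the whole string, so the call returns None, and `bool(None)` is False.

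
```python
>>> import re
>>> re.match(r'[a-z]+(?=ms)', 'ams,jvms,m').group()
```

`re.match` only tries the pattern at the start of the string.
The match spans [0:1] → 'a'.

'a'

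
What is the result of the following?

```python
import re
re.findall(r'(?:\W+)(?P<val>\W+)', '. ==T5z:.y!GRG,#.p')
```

The pattern matches one or more of a non-word character (non-capturing group); then one or more of a non-word character (captured as 'val').
Scanning left to right: at [0:4] match '. ==', group 1 = '='; at [7:9] match ':.', group 1 = '.'; at [14:17] match ',#.', group 1 = '.'.
`findall` collects group 1 from each match (3 total).

['=', '.', '.']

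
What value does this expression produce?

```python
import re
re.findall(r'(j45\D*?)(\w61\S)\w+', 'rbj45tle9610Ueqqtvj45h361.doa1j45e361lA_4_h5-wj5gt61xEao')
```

Pattern: the literal 'j45', then zero or more of a non-digit (lazy) (captured); then a word character, then the literal '61', then a non-whitespace character (captured); then one or more of a word character.
Scanning left to right: at [2:25] match 'j45tle9610Ueqqtvj45h361', groups = ('j45tle', '9610'); at [30:44] match 'j45e361lA_4_h5', groups = ('j45e', '361l').
Multiple groups make `findall` return tuples — one 2-tuple for each match.

[('j45tle', '9610'), ('j45e', '361l')]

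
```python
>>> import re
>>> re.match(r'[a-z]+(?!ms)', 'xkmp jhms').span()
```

`match` is anchored at position 0; if the pattern doesn't fit there, it returns None.
The match spans [0:4] → 'xkmp'.

(0, 4)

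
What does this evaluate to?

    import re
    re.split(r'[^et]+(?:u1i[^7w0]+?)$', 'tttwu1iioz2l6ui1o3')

['ttt', '']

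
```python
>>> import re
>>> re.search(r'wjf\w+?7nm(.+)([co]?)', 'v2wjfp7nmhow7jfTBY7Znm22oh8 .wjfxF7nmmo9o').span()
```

Pattern: the literal 'wjf', then one or more of a word character (lazy), then the literal '7nm'; then one or more of any character (captured); then optionally one of [co] (captured).
Unlike `match`, `search` isn't anchored — it looks for the pattern anywhere in the string.
The match spans [2:41] → 'wjfp7nmhow7jfTBY7Znm22oh8 .wjfxF7nmmo9o'.
Captured: group 1 = 'how7jfTBY7Znm22oh8 .wjfxF7nmmo9o', group 2 = ''.

(2, 41)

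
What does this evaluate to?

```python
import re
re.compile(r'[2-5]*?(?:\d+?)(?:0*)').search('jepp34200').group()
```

Pattern: zero or more of a character in [2-5] (lazy); then one or more of a digit (lazy) (non-capturing group); then zero or more of a literal '0' (non-capturing group).
With the lazy modifier that quantifier settles for the fewest repetitions that let the rest of the pattern succeed (the atoms after it are unaffected and can still be greedy).
`re.search` tries every starting position until one works.
The match spans [4:5] → '3'.

'3'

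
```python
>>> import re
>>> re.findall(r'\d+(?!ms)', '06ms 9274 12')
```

The negative lookahead/lookbehind blocks any match where the forbidden context is present.
Scanning left to right: at [0:1] → '0'; at [5:9] → '9274'; at [10:12] → '12'.
Since nothing is captured, `findall` lists the 3 matched substrings directly.

['0', '9274', '12']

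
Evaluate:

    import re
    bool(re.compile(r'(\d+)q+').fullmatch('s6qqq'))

False

This matches one or more of a digit (captured); then one or more of a literal 'q'.
For `fullmatch`, every character of the input must be accounted for by the pattern.
Here the pattern can't cover the whole string, so the call returns None, and `bool(None)` is False.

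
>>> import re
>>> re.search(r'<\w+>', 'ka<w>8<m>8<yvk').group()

'<w>'

Unlike `match`, `search` isn't anchored — it looks for the pattern anywhere in the string.
The match spans [2:5] → '<w>'.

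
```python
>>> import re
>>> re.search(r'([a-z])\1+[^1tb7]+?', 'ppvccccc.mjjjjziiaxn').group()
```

'ppv'

The backreference `\1` re-matches whatever the first group consumed, character for character.
Unlike `match`, `search` isn't anchored — it looks for the pattern anywhere in the string.
The match spans [0:3] → 'ppv'.
Captured: group 1 = 'p'.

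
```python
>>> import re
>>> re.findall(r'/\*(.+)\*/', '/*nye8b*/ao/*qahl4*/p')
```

['nye8b*/ao/*qahl4']

Matches: at [0:20] match '/*nye8b*/ao/*qahl4*/', group 1 = 'nye8b*/ao/*qahl4'.
With a single group, `findall` returns only what that group captured — 1 item.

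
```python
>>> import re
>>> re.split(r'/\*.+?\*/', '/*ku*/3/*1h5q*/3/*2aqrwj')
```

['', '3', '3/*2aqrwj']

With the lazy modifier that quantifier settles for the fewest repetitions that let the rest of the pattern succeed (the atoms after it are unaffected and can still be greedy).
Matches to split on: at [0:6] → '/*ku*/'; at [7:15] → '/*1h5q*/'.
Splitting on the pattern gives 3 pieces.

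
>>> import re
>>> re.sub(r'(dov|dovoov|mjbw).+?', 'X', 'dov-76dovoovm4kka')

`|` is ordered: at each position the engine commits to the first alternative that works.
Matches: at [0:4] → 'dov-'; at [6:10] → 'dovo'.
Each match is replaced by 'X'.

'X76Xovm4kka'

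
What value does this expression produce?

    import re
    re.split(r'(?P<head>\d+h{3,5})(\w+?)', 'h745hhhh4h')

This matches one or more of a digit, then 3 to 5 of the literal 'h' (captured as 'head'); then one or more of a word character (lazy) (captured).
Matches to split on: at [1:9] → '745hhhh4'.
`re.split` interleaves the captured-group text with the surrounding fragments.

['h', '745hhhh', '4', 'h']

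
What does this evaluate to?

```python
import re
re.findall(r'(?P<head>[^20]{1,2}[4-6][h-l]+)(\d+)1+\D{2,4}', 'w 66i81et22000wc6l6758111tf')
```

This matches 1 to 2 of any character except [20], then a character in [4-6], then one or more of a character in [h-l] (captured as 'head'); then one or more of a digit (captured); then one or more of a literal '1', then 2 to 4 of a non-digit.
Scanning left to right: at [1:9] match ' 66i81et', groups = (' 66i', '8'); at [14:27] match 'wc6l6758111tf', groups = ('wc6l', '675811').
Multiple groups make `findall` return tuples — one 2-tuple for each match.

[(' 66i', '8'), ('wc6l', '675811')]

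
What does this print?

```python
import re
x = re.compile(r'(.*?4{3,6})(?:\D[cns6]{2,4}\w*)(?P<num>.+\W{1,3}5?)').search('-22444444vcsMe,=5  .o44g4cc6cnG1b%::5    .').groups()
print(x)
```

('-22444444', ',=5  .o44g4cc6cnG1b%::5    .')

The pattern matches zero or more of any character (lazy), then 3 to 6 of a literal '4' (captured); then a non-digit, then 2 to 4 of one of [cns6], then zero or more of a word character (non-capturing group); then one or more of any character, then 1 to 3 of a non-word character, then optionally a literal '5' (captured as 'num').
`re.search` scans for the first position where the pattern succeeds.
The match spans [0:42] → '-22444444vcsMe,=5  .o44g4cc6cnG1b%::5    .'.
Captured: group 1 = '-22444444', group 2 = ',=5  .o44g4cc6cnG1b%::5    .'.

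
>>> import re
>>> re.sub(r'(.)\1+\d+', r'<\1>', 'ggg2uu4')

'<g><u>'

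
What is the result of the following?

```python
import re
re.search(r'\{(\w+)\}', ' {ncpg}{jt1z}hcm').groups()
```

('ncpg',)

The match spans [1:7] → '{ncpg}'.
Captured: group 1 = 'ncpg'.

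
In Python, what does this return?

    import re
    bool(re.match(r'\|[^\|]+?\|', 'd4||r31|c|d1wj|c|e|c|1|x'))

False

`re.match` only tries the pattern at the start of the string.
Here position 0 doesn't satisfy it, so the call returns None, and `bool(None)` is False.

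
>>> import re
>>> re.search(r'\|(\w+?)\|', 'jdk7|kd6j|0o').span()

The match spans [4:10] → '|kd6j|'.

(4, 10)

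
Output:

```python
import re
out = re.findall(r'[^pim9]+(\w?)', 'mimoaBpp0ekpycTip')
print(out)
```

With a single group, `findall` returns only what that group captured — 3 items.

['p', 'p', 'i']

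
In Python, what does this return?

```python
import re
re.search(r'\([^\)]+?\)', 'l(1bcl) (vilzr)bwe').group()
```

'(1bcl)'

Unlike `match`, `search` isn't anchored — it looks for the pattern anywhere in the string.
The match spans [1:7] → '(1bcl)'.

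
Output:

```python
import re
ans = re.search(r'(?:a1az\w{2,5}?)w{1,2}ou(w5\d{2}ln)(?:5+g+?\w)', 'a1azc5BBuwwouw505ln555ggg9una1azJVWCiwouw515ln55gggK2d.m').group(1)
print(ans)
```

The match spans [0:24] → 'a1azc5BBuwwouw505ln555gg'.
Captured: group 1 = 'w505ln'.

w505ln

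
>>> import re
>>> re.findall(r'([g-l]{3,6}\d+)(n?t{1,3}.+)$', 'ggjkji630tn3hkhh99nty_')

This matches 3 to 6 of a character in [g-l], then one or more of a digit (captured); then optionally a literal 'n', then 1 to 3 of the literal 't', then one or more of any character (captured); then anchored at the end.
Matches: at [0:22] match 'ggjkji630tn3hkhh99nty_', groups = ('ggjkji630', 'tn3hkhh99nty_').
With 2 capturing groups, `findall` returns a 2-tuple per match.

[('ggjkji630', 'tn3hkhh99nty_')]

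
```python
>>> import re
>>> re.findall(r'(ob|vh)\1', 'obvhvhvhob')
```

['vh']

After group 1 captures some text, `\1` only succeeds where that same text appears again.
Walking the string: at [2:6] match 'vhvh', group 1 = 'vh'.
One capturing group, so `findall` returns just the captured substring from the one match — 1 in all.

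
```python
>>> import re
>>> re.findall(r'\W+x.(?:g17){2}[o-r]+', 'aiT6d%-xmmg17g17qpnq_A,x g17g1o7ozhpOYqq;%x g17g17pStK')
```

With no groups in the pattern, `findall` gives back each whole match — 1 here.

[';%x g17g17p']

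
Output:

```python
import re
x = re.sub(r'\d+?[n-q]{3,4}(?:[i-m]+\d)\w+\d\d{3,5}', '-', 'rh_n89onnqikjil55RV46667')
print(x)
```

rh_n-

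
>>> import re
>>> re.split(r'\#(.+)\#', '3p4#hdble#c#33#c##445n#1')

Matches to split on: at [3:23] → '#hdble#c#33#c##445n#'.
`re.split` interleaves the captured-group text with the surrounding fragments.

['3p4', 'hdble#c#33#c##445n', '1']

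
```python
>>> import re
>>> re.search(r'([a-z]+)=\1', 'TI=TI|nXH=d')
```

None

A backreference is literal: `\1` must see the identical characters the first group matched.
`re.search` tries every starting position until one works.
Here the pattern never matches, so the call returns None.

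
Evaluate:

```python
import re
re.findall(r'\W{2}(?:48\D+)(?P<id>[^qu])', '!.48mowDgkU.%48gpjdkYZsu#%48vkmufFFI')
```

['4', 'I']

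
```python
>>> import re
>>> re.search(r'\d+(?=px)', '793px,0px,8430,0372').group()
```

'793'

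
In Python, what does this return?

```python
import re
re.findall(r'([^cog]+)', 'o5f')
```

['5f']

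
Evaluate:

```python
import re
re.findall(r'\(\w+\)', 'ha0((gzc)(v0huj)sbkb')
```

Matches: at [4:9] → '(gzc)'; at [9:16] → '(v0huj)'.
No capturing groups, so `findall` returns the 2 full match strings.

['(gzc)', '(v0huj)']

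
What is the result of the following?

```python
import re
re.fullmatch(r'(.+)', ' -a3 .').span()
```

(0, 6)

This matches one or more of any character (captured).
For `fullmatch`, every character of the input must be accounted for by the pattern.
The match spans [0:6] → ' -a3 .'.
Captured: group 1 = ' -a3 .'.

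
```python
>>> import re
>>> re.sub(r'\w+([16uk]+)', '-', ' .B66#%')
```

This matches one or more of a word character; then one or more of one of [16uk] (captured).
Matches: at [2:5] → 'B66'.
Every occurrence is swapped for '-'.

' .-#%'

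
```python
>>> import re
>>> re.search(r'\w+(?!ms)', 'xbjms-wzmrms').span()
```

Because the assertion is negative and zero-width, positions next to the forbidden text are skipped.
`search` walks the string left to right and returns the first match it finds.
The match spans [0:5] → 'xbjms'.

(0, 5)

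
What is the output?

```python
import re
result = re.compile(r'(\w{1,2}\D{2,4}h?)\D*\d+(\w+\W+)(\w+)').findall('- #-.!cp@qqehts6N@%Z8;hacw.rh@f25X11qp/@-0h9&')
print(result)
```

[('cp@qqeh', 'N@%', 'Z8'), ('hacw.rh', 'X11qp/@-', '0h9')]

This matches 1 to 2 of a word character, then 2 to 4 of a non-digit, then optionally the literal 'h' (captured); then zero or more of a non-digit, then one or more of a digit; then one or more of a word character, then one or more of a non-word character (captured); then one or more of a word character (captured).
Scanning left to right: at [6:21] match 'cp@qqehts6N@%Z8', groups = ('cp@qqeh', 'N@%', 'Z8'); at [22:44] match 'hacw.rh@f25X11qp/@-0h9', groups = ('hacw.rh', 'X11qp/@-', '0h9').
Multiple groups make `findall` return tuples — one 3-tuple for each match.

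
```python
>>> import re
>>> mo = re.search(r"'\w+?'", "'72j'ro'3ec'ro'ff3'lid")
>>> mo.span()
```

(0, 5)

The match spans [0:5] → "'72j'".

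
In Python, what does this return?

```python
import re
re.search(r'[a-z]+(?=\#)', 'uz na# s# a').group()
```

'na'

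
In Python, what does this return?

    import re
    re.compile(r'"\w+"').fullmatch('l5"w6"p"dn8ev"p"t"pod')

For `fullmatch`, every character of the input must be accounted for by the pattern.
Here there's no way to consume every character, so the call returns None.

None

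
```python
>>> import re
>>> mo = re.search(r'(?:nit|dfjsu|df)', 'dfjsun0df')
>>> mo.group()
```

'dfjsu'

The regex engine tests alternatives in the order written; an earlier branch that matches wins even if a later one would match more.
`re.search` scans for the first position where the pattern succeeds.
The match spans [0:5] → 'dfjsu'.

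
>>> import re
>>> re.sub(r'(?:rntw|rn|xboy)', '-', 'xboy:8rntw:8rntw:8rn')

'-:8-:8-:8-'

Branches in `(...|...)` are attempted left-to-right; the first branch that allows the whole pattern to succeed is taken.
Matches: at [0:4] → 'xboy'; at [6:10] → 'rntw'; at [12:16] → 'rntw'; at [18:20] → 'rn'.
Every occurrence is swapped for '-'.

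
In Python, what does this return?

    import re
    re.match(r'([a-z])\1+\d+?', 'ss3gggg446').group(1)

`\1` is not a pattern — it's the concrete string captured by group 1, re-applied verbatim.
With `match`, the pattern is implicitly anchored at the beginning.
The match spans [0:3] → 'ss3'.
Captured: group 1 = 's'.

's'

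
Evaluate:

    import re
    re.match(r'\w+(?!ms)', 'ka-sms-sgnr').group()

A negative assertion filters positions out without eating any characters.
With `match`, the pattern is implicitly anchored at the beginning.
The match spans [0:2] → 'ka'.

'ka'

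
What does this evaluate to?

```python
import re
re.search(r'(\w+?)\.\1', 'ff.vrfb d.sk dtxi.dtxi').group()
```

'dtxi.dtxi'

After group 1 captures some text, `\1` only succeeds where that same text appears again.
The match spans [13:22] → 'dtxi.dtxi'.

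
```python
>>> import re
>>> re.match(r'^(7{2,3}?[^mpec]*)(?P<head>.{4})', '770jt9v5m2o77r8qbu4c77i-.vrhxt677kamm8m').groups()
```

The match spans [0:12] → '770jt9v5m2o7'.
Captured: group 1 = '770jt9v5', group 2 = 'm2o7'.

('770jt9v5', 'm2o7')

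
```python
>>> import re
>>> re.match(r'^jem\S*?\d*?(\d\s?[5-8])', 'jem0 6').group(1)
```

Pattern: anchored at the start of the string; then the literal 'jem', then zero or more of a non-whitespace character (lazy), then zero or more of a digit (lazy); then a digit, then optionally whitespace, then a character in [5-8] (captured).
With `match`, the pattern is implicitly anchored at the beginning.
The match spans [0:6] → 'jem0 6'.
Captured: group 1 = '0 6'.

'0 6'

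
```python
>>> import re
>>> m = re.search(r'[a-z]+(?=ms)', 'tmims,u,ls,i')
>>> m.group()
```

'tmi'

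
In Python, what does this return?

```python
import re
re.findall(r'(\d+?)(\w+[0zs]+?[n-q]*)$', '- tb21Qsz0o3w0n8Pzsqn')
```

Lazy quantifiers expand one character at a time until the remainder of the pattern can match.
`findall` packs the 2 group values into a tuple for every match.

[('2', '1Qsz0o3w0n8Pzsqn')]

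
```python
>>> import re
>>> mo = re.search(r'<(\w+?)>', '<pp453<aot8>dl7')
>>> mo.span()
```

(6, 12)

`search` walks the string left to right and returns the first match it finds.
The match spans [6:12] → '<aot8>'.
Captured: group 1 = 'aot8'.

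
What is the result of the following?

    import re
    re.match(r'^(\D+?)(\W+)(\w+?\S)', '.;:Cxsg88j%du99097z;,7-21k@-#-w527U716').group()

The pattern matches anchored at the start of the string; then one or more of a non-digit (lazy) (captured); then one or more of a non-word character (captured); then one or more of a word character (lazy), then a non-whitespace character (captured).
Lazy quantifiers expand one character at a time until the remainder of the pattern can match.
`re.match` won't scan ahead — the pattern has to work from the very first character.
The match spans [0:5] → '.;:Cx'.
Captured: group 1 = '.', group 2 = ';:', group 3 = 'Cx'.

'.;:Cx'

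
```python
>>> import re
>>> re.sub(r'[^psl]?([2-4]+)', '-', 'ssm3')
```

This matches optionally any character except [psl]; then one or more of a character in [2-4] (captured).
Each match is replaced by '-'.

'ss-'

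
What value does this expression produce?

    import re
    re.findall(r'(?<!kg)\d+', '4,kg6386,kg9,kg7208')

['4', '386', '208']

The negative lookaround is zero-width — it rules out positions where the adjacent text would match, without consuming anything.
Since nothing is captured, `findall` lists the 3 matched substrings directly.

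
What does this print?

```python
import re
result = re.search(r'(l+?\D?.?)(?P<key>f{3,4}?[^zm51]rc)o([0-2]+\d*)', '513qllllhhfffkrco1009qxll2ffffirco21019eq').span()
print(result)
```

Pattern: one or more of the literal 'l' (lazy), then optionally a non-digit, then optionally any character (captured); then 3 to 4 of a literal 'f' (lazy), then any character except [zm51], then the literal 'rc' (captured as 'key'); then a literal 'o'; then one or more of a character in [0-2], then zero or more of a digit (captured).
`search` walks the string left to right and returns the first match it finds.
The match spans [4:21] → 'llllhhfffkrco1009'.
Captured: group 1 = 'llllhh', group 2 = 'fffkrc', group 3 = '1009'.

(4, 21)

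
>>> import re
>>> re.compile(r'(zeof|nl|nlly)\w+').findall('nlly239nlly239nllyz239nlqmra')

['nl']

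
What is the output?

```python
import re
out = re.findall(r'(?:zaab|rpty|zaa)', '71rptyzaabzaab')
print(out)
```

['rpty', 'zaab', 'zaab']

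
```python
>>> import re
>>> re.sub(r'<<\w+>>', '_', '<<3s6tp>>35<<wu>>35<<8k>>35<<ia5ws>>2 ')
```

Matches: at [0:9] → '<<3s6tp>>'; at [11:17] → '<<wu>>'; at [19:25] → '<<8k>>'; at [27:36] → '<<ia5ws>>'.
Every occurrence is swapped for '_'.

'_35_35_35_2 '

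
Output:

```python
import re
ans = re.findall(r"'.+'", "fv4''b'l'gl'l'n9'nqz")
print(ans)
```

["''b'l'gl'l'n9'"]

Matches: at [3:17] → "''b'l'gl'l'n9'".
`findall` yields the raw match text (1 of them) because the pattern has no groups.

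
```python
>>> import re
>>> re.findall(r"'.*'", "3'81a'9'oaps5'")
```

No capturing groups, so `findall` returns the 1 full match string.

["'81a'9'oaps5'"]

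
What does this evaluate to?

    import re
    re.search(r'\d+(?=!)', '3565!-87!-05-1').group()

The positive lookaround only admits positions where the adjacent text matches; those characters stay outside the span.
`re.search` scans for the first position where the pattern succeeds.
The match spans [0:4] → '3565'.

'3565'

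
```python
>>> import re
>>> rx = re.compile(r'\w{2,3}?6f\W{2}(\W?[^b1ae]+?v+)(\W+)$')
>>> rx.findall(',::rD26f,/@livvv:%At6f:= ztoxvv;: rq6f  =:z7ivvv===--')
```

The pattern matches 2 to 3 of a word character (lazy), then the literal '6f', then exactly 2 of a non-word character; then optionally a non-word character, then one or more of any character except [b1ae] (lazy), then one or more of the literal 'v' (captured); then one or more of a non-word character (captured); then anchored at the end.
Scanning left to right: at [3:53] match 'rD26f,/@livvv:%At6f:= ztoxvv;: rq6f  =:z7ivvv===--', groups = ('@livvv:%At6f:= ztoxvv;: rq6f  =:z7ivvv', '===--').
`findall` packs the 2 group values into a tuple for every match.

[('@livvv:%At6f:= ztoxvv;: rq6f  =:z7ivvv', '===--')]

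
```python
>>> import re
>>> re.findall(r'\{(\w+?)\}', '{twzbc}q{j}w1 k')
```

Matches: at [0:7] match '{twzbc}', group 1 = 'twzbc'; at [8:11] match '{j}', group 1 = 'j'.
Because there's exactly one group, `findall` drops the full match and keeps group 1 from each hit.

['twzbc', 'j']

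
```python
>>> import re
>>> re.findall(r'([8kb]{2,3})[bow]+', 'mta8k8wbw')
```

Pattern: 2 to 3 of one of [8kb] (captured); then one or more of one of [bow].
Because there's exactly one group, `findall` drops the full match and keeps group 1 from the one hit.

['8k8']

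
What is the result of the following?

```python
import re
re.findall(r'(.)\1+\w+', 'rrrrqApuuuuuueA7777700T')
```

`\1` is not a pattern — it's the concrete string captured by group 1, re-applied verbatim.
Walking the string: at [0:23] match 'rrrrqApuuuuuueA7777700T', group 1 = 'r'.
One capturing group, so `findall` returns just the captured substring from the one match — 1 in all.

['r']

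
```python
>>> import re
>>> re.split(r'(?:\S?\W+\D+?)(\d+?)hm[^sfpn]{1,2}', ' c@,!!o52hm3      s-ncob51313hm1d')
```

['', '52', '', '51313', '']

This matches optionally a non-whitespace character, then one or more of a non-word character, then one or more of a non-digit (lazy) (non-capturing group); then one or more of a digit (lazy) (captured); then the literal 'hm', then 1 to 2 of any character except [sfpn].
Matches to split on: at [0:13] → ' c@,!!o52hm3 '; at [13:33] → '     s-ncob51313hm1d'.
The group in the pattern means `split` returns the separators' captures alongside the pieces.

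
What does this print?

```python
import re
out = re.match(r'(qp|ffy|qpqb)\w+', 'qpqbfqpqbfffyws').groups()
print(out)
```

('qp',)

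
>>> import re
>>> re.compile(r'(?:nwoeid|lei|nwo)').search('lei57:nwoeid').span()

`re.search` scans for the first position where the pattern succeeds.
The match spans [0:3] → 'lei'.

(0, 3)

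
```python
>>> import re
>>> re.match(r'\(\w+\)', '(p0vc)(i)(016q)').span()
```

(0, 6)

`re.match` only tries the pattern at the start of the string.
The match spans [0:6] → '(p0vc)'.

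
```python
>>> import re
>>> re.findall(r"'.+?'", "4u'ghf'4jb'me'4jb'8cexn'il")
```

["'ghf'", "'me'", "'8cexn'"]

A non-greedy quantifier consumes as few characters as it can — just enough that the remainder of the pattern still matches from where it stops; whatever follows it matches normally.
Scanning left to right: at [2:7] → "'ghf'"; at [10:14] → "'me'"; at [17:24] → "'8cexn'".
`findall` yields the raw match text (3 of them) because the pattern has no groups.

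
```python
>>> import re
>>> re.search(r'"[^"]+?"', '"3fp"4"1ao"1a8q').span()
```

The match spans [0:5] → '"3fp"'.

(0, 5)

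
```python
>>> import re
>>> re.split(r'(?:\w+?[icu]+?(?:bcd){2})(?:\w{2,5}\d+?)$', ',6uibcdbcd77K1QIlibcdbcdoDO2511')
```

[',', '']

The pattern matches one or more of a word character (lazy), then one or more of one of [icu] (lazy), then the literal 'bcd' repeated 2 times (non-capturing group); then 2 to 5 of a word character, then one or more of a digit (lazy) (non-capturing group); then anchored at the end.
Matches to split on: at [1:31] → '6uibcdbcd77K1QIlibcdbcdoDO2511'.
`split` removes every match and returns the 2 fragments in between.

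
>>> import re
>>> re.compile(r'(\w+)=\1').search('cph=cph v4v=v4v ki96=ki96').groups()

('cph',)

The backreference `\1` re-matches whatever the first group consumed, character for character.
`re.search` scans for the first position where the pattern succeeds.
The match spans [0:7] → 'cph=cph'.
Captured: group 1 = 'cph'.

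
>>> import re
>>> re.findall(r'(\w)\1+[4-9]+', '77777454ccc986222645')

['7', 'c', '2']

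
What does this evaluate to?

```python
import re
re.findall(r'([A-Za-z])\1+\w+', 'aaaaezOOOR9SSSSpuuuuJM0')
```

['a']

After group 1 captures some text, `\1` only succeeds where that same text appears again.
One capturing group, so `findall` returns just the captured substring from the one match — 1 in all.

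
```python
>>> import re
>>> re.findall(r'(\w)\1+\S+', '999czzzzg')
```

`\1` has to match the exact text group 1 already captured.
Matches: at [0:9] match '999czzzzg', group 1 = '9'.
One capturing group, so `findall` returns just the captured substring from the one match — 1 in all.

['9']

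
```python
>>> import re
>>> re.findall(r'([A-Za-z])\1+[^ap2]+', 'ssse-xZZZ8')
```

The backreference `\1` re-matches whatever the first group consumed, character for character.
`findall` collects group 1 from the one match (1 total).

['s']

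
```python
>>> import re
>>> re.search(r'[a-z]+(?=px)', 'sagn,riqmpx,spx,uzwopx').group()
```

Lookahead/lookbehind check context without consuming it, so the matched span excludes the asserted characters.
The match spans [5:9] → 'riqm'.

'riqm'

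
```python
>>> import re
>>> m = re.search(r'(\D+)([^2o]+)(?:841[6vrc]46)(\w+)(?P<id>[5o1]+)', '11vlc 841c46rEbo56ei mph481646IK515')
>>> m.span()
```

The match spans [2:17] → 'vlc 841c46rEbo5'.

(2, 17)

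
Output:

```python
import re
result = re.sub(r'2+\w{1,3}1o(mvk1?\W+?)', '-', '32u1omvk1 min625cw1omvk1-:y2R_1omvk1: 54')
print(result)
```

3-min6-:y- 54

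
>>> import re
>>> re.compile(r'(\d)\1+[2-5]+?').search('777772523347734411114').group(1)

'7'

A backreference is literal: `\1` must see the identical characters the first group matched.
Unlike `match`, `search` isn't anchored — it looks for the pattern anywhere in the string.
The match spans [0:6] → '777772'.
Captured: group 1 = '7'.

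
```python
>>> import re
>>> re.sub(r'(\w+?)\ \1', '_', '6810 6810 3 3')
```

'_ _'

`\1` has to match the exact text group 1 already captured.
Every occurrence is swapped for '_'.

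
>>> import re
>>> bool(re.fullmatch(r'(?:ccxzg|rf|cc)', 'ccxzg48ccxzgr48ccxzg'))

False

`re.fullmatch` requires the pattern to consume the entire string.
Here the string isn't matched end-to-end, so the call returns None, and `bool(None)` is False.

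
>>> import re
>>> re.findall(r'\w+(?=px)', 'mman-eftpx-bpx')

['eft', 'b']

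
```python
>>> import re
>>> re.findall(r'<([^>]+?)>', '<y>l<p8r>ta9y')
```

Because there's exactly one group, `findall` drops the full match and keeps group 1 from each hit.

['y', 'p8r']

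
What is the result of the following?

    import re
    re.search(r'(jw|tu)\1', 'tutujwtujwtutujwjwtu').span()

(0, 4)

A backreference is literal: `\1` must see the identical characters the first group matched.
`search` walks the string left to right and returns the first match it finds.
The match spans [0:4] → 'tutu'.
Captured: group 1 = 'tu'.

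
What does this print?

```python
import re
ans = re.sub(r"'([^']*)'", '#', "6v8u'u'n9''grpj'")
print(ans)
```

Matches: at [4:7] → "'u'"; at [9:11] → "''".
Each match is replaced by '#'.

6v8u#n9#grpj'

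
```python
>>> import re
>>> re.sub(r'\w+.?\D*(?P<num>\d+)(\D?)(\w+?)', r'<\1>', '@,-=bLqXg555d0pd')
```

`\1` in the replacement pulls in group 1's text for each match.

'@,-=<0>'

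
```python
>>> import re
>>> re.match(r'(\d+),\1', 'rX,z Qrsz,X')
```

After group 1 captures some text, `\1` only succeeds where that same text appears again.
`re.match` won't scan ahead — the pattern has to work from the very first character.
Here the pattern fails at index 0, so the call returns None.

None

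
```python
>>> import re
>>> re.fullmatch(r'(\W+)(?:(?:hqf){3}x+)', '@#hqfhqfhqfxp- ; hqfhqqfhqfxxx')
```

None

`re.fullmatch` is like wrapping the pattern in `^…$` (in single-line mode).
Here there's no way to consume every character, so the call returns None.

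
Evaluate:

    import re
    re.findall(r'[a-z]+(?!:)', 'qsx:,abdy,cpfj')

['qs', 'abdy', 'cpfj']

Because the assertion is negative and zero-width, positions next to the forbidden text are skipped.
Scanning left to right: at [0:2] → 'qs'; at [5:9] → 'abdy'; at [10:14] → 'cpfj'.
No capturing groups, so `findall` returns the 3 full match strings.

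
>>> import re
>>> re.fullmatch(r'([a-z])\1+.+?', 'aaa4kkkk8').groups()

After group 1 captures some text, `\1` only succeeds where that same text appears again.
`fullmatch` succeeds only if the pattern covers the string from start to end.
The match spans [0:9] → 'aaa4kkkk8'.
Captured: group 1 = 'a'.

('a',)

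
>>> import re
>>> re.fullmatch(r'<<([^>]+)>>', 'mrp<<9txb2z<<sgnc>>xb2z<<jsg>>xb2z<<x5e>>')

`fullmatch` succeeds only if the pattern covers the string from start to end.
Here the pattern can't cover the whole string, so the call returns None.

None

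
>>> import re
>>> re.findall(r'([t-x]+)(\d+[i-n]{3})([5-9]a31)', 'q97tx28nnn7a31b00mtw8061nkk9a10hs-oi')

[('tx', '28nnn', '7a31')]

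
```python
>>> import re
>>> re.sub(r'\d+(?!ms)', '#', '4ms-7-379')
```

The negative lookaround is zero-width — it rules out positions where the adjacent text would match, without consuming anything.
`sub` substitutes '#' at each match site.

'4ms-#-#'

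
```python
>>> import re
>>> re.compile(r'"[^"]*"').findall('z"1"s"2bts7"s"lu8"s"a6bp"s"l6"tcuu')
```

['"1"', '"2bts7"', '"lu8"', '"a6bp"', '"l6"']

Walking the string: at [1:4] → '"1"'; at [5:12] → '"2bts7"'; at [13:18] → '"lu8"'; at [19:25] → '"a6bp"'; at [26:30] → '"l6"'.
`findall` yields the raw match text (5 of them) because the pattern has no groups.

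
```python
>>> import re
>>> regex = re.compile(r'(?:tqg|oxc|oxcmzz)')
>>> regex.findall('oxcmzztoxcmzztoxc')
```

Branches in `(...|...)` are attempted left-to-right; the first branch that allows the whole pattern to succeed is taken.
Matches: at [0:3] → 'oxc'; at [7:10] → 'oxc'; at [14:17] → 'oxc'.
Since nothing is captured, `findall` lists the 3 matched substrings directly.

['oxc', 'oxc', 'oxc']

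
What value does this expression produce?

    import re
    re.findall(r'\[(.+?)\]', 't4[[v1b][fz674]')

['[v1b', 'fz674']

A non-greedy quantifier consumes as few characters as it can — just enough that the remainder of the pattern still matches from where it stops; whatever follows it matches normally.
Scanning left to right: at [2:8] match '[[v1b]', group 1 = '[v1b'; at [8:15] match '[fz674]', group 1 = 'fz674'.
One capturing group, so `findall` returns just the captured substring from each match — 2 in all.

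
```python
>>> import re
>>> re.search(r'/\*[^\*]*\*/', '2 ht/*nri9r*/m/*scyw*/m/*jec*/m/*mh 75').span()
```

(4, 13)

`search` walks the string left to right and returns the first match it finds.
The match spans [4:13] → '/*nri9r*/'.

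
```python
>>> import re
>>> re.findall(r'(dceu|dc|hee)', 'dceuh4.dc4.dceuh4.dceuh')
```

Alternation tries branches left to right and keeps the first one that lets the overall match succeed at that position.
Matches: at [0:4] match 'dceu', group 1 = 'dceu'; at [7:9] match 'dc', group 1 = 'dc'; at [11:15] match 'dceu', group 1 = 'dceu'; at [18:22] match 'dceu', group 1 = 'dceu'.
Because there's exactly one group, `findall` drops the full match and keeps group 1 from each hit.

['dceu', 'dc', 'dceu', 'dceu']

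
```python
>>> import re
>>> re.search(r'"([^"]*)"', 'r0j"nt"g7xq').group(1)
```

'nt'

Unlike `match`, `search` isn't anchored — it looks for the pattern anywhere in the string.
The match spans [3:7] → '"nt"'.
Captured: group 1 = 'nt'.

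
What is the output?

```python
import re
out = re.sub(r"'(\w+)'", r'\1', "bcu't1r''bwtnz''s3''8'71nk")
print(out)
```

Matches: at [3:8] → "'t1r'"; at [8:15] → "'bwtnz'"; at [15:19] → "'s3'"; at [19:22] → "'8'".
The replacement refers to a captured group, so each match is rewritten using its own captured text.

bcut1rbwtnzs3871nk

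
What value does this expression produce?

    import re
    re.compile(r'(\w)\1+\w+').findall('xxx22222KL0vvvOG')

['x']

`\1` is not a pattern — it's the concrete string captured by group 1, re-applied verbatim.
Matches: at [0:16] match 'xxx22222KL0vvvOG', group 1 = 'x'.
One capturing group, so `findall` returns just the captured substring from the one match — 1 in all.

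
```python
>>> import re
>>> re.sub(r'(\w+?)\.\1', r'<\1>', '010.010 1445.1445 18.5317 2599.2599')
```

'<010> <1445> 18.5317 <2599>'

`\1` has to match the exact text group 1 already captured.
Matches: at [0:7] → '010.010'; at [8:17] → '1445.1445'; at [26:35] → '2599.2599'.
Each match is replaced using the text its own group 1 captured.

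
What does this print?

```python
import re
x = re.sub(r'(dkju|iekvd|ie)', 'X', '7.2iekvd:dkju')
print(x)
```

7.2X:X

The regex engine tests alternatives in the order written; an earlier branch that matches wins even if a later one would match more.
Every occurrence is swapped for 'X'.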